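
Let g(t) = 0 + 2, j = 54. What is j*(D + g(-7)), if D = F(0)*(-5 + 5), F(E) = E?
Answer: 108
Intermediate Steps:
g(t) = 2
D = 0 (D = 0*(-5 + 5) = 0*0 = 0)
j*(D + g(-7)) = 54*(0 + 2) = 54*2 = 108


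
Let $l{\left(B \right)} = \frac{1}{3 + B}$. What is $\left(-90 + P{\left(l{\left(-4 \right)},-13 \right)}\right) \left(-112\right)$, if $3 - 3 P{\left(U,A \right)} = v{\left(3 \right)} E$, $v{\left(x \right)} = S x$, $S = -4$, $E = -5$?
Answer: $12208$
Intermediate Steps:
$v{\left(x \right)} = - 4 x$
$P{\left(U,A \right)} = -19$ ($P{\left(U,A \right)} = 1 - \frac{\left(-4\right) 3 \left(-5\right)}{3} = 1 - \frac{\left(-12\right) \left(-5\right)}{3} = 1 - 20 = -19$)
$\left(-90 + P{\left(l{\left(-4 \right)},-13 \right)}\right) \left(-112\right) = \left(-90 - 19\right) \left(-112\right) = \left(-109\right) \left(-112\right) = 12208$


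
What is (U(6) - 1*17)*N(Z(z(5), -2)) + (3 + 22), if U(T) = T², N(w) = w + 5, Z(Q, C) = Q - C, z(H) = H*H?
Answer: 633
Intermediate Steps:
z(H) = H²
N(w) = 5 + w
(U(6) - 1*17)*N(Z(z(5), -2)) + (3 + 22) = (6² - 1*17)*(5 + (5² - 1*(-2))) + (3 + 22) = (36 - 17)*(5 + (25 + 2)) + 25 = 19*(5 + 27) + 25 = 19*32 + 25 = 608 + 25 = 633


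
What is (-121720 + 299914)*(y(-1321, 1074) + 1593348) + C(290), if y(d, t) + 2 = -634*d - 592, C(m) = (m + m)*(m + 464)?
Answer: 433059613312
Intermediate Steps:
C(m) = 2*m*(464 + m) (C(m) = (2*m)*(464 + m) = 2*m*(464 + m))
y(d, t) = -594 - 634*d (y(d, t) = -2 + (-634*d - 592) = -2 + (-592 - 634*d) = -594 - 634*d)
(-121720 + 299914)*(y(-1321, 1074) + 1593348) + C(290) = (-121720 + 299914)*((-594 - 634*(-1321)) + 1593348) + 2*290*(464 + 290) = 178194*((-594 + 837514) + 1593348) + 2*290*754 = 178194*(836920 + 1593348) + 437320 = 178194*2430268 + 437320 = 433059175992 + 437320 = 433059613312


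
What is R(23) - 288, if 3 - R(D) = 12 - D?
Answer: -274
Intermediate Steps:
R(D) = -9 + D (R(D) = 3 - (12 - D) = 3 + (-12 + D) = -9 + D)
R(23) - 288 = (-9 + 23) - 288 = 14 - 288 = -274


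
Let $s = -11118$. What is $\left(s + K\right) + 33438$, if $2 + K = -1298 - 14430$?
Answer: $6590$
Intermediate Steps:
$K = -15730$ ($K = -2 - 15728 = -15730$)
$\left(s + K\right) + 33438 = \left(-11118 - 15730\right) + 33438 = -26848 + 33438 = 6590$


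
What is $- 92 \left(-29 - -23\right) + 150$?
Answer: $702$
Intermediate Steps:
$- 92 \left(-29 - -23\right) + 150 = - 92 \left(-29 + 23\right) + 150 = \left(-92\right) \left(-6\right) + 150 = 552 + 150 = 702$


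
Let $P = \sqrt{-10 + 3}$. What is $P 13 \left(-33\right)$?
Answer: $- 429 i \sqrt{7} \approx - 1135.0 i$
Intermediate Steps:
$P = i \sqrt{7}$ ($P = \sqrt{-7} = i \sqrt{7} \approx 2.6458 i$)
$P 13 \left(-33\right) = i \sqrt{7} \cdot 13 \left(-33\right) = i \sqrt{7} \left(-429\right) = - 429 i \sqrt{7}$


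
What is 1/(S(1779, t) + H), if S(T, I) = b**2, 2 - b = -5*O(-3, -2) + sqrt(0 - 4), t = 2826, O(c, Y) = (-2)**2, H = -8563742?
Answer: -4281631/36664728044194 + 22*I/18332364022097 ≈ -1.1678e-7 + 1.2001e-12*I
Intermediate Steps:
O(c, Y) = 4
b = 22 - 2*I (b = 2 - (-5*4 + sqrt(0 - 4)) = 2 - (-20 + sqrt(-4)) = 2 - (-20 + 2*I) = 2 + (20 - 2*I) = 22 - 2*I ≈ 22.0 - 2.0*I)
S(T, I) = (22 - 2*I)**2
1/(S(1779, t) + H) = 1/((480 - 88*I) - 8563742) = 1/(-8563262 - 88*I) = (-8563262 + 88*I)/73329456088388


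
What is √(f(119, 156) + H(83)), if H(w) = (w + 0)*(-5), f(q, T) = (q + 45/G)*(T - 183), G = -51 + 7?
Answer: 7*I*√35563/22 ≈ 60.003*I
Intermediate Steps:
G = -44
f(q, T) = (-183 + T)*(-45/44 + q) (f(q, T) = (q + 45/(-44))*(T - 183) = (q + 45*(-1/44))*(-183 + T) = (q - 45/44)*(-183 + T) = (-45/44 + q)*(-183 + T) = (-183 + T)*(-45/44 + q))
H(w) = -5*w (H(w) = w*(-5) = -5*w)
√(f(119, 156) + H(83)) = √((8235/44 - 45/44*156 + 119*(-183 + 156)) - 5*83) = √((8235/44 - 1755/11 + 119*(-27)) - 415) = √((8235/44 - 1755/11 - 3213) - 415) = √(-140157/44 - 415) = √(-158417/44) = 7*I*√35563/22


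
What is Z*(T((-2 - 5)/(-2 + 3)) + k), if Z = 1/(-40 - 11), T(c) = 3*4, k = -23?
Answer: 11/51 ≈ 0.21569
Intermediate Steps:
T(c) = 12
Z = -1/51 (Z = 1/(-51) = -1/51 ≈ -0.019608)
Z*(T((-2 - 5)/(-2 + 3)) + k) = -(12 - 23)/51 = -1/51*(-11) = 11/51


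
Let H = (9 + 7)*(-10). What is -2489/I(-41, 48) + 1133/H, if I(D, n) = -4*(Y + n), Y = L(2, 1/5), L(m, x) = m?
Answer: 4291/800 ≈ 5.3637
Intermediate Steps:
Y = 2
I(D, n) = -8 - 4*n (I(D, n) = -4*(2 + n) = -8 - 4*n)
H = -160 (H = 16*(-10) = -160)
-2489/I(-41, 48) + 1133/H = -2489/(-8 - 4*48) + 1133/(-160) = -2489/(-8 - 192) + 1133*(-1/160) = -2489/(-200) - 1133/160 = -2489*(-1/200) - 1133/160 = 2489/200 - 1133/160 = 4291/800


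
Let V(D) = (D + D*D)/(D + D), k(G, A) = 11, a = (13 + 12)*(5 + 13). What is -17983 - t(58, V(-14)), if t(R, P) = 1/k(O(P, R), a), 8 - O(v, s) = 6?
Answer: -197814/11 ≈ -17983.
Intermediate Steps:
O(v, s) = 2 (O(v, s) = 8 - 1*6 = 8 - 6 = 2)
a = 450 (a = 25*18 = 450)
V(D) = (D + D**2)/(2*D) (V(D) = (D + D**2)/((2*D)) = (D + D**2)*(1/(2*D)) = (D + D**2)/(2*D))
t(R, P) = 1/11
-17983 - t(58, V(-14)) = -17983 - 1*1/11 = -17983 - 1/11 = -197814/11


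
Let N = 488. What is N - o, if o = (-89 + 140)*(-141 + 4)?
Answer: 7475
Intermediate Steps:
o = -6987 (o = 51*(-137) = -6987)
N - o = 488 - 1*(-6987) = 488 + 6987 = 7475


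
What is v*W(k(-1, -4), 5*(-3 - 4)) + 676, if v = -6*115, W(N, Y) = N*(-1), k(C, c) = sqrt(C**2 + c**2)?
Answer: 676 + 690*sqrt(17) ≈ 3520.9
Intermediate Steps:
W(N, Y) = -N
v = -690
v*W(k(-1, -4), 5*(-3 - 4)) + 676 = -(-690)*sqrt((-1)**2 + (-4)**2) + 676 = -(-690)*sqrt(1 + 16) + 676 = -(-690)*sqrt(17) + 676 = 690*sqrt(17) + 676 = 676 + 690*sqrt(17)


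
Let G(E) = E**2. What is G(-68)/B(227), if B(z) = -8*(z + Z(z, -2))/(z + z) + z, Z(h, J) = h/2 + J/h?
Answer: 238270096/11387917 ≈ 20.923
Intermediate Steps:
Z(h, J) = h/2 + J/h (Z(h, J) = h*(1/2) + J/h = h/2 + J/h)
B(z) = z - 4*(-2/z + 3*z/2)/z (B(z) = -8*(z + (z/2 - 2/z))/(z + z) + z = -8*(-2/z + 3*z/2)/(2*z) + z = -8*(-2/z + 3*z/2)*1/(2*z) + z = -4*(-2/z + 3*z/2)/z + z = z - 4*(-2/z + 3*z/2)/z)
G(-68)/B(227) = (-68)**2/(-6 + 227 + 8/227**2) = 4624/(-6 + 227 + 8*(1/51529)) = 4624/(-6 + 227 + 8/51529) = 4624/(11387917/51529) = 4624*(51529/11387917) = 238270096/11387917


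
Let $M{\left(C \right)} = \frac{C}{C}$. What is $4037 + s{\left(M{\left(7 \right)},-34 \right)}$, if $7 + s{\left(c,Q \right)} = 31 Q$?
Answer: $2976$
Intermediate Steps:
$M{\left(C \right)} = 1$
$s{\left(c,Q \right)} = -7 + 31 Q$
$4037 + s{\left(M{\left(7 \right)},-34 \right)} = 4037 + \left(-7 + 31 \left(-34\right)\right) = 4037 - 1061 = 2976$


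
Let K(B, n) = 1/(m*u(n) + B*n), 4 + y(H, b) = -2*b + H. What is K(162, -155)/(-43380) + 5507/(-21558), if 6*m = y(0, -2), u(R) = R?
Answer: -999769963507/3913753577400 ≈ -0.25545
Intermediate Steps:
y(H, b) = -4 + H - 2*b (y(H, b) = -4 + (-2*b + H) = -4 + (H - 2*b) = -4 + H - 2*b)
m = 0 (m = (-4 + 0 - 2*(-2))/6 = (-4 + 0 + 4)/6 = (⅙)*0 = 0)
K(B, n) = 1/(B*n) (K(B, n) = 1/(0*n + B*n) = 1/(0 + B*n) = 1/(B*n))
K(162, -155)/(-43380) + 5507/(-21558) = (1/(162*(-155)))/(-43380) + 5507/(-21558) = ((1/162)*(-1/155))*(-1/43380) + 5507*(-1/21558) = -1/25110*(-1/43380) - 5507/21558 = 1/1089271800 - 5507/21558 = -999769963507/3913753577400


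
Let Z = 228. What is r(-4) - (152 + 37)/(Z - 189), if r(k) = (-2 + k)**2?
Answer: 405/13 ≈ 31.154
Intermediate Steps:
r(-4) - (152 + 37)/(Z - 189) = (-2 - 4)**2 - (152 + 37)/(228 - 189) = (-6)**2 - 189/39 = 36 - 189/39 = 36 - 1*63/13 = 36 - 63/13 = 405/13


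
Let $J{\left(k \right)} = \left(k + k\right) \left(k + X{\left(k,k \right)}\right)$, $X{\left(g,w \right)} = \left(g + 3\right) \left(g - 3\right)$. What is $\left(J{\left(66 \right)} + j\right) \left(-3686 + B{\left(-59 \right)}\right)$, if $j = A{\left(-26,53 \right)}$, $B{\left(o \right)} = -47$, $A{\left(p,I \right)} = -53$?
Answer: $-2174334379$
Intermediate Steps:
$X{\left(g,w \right)} = \left(-3 + g\right) \left(3 + g\right)$ ($X{\left(g,w \right)} = \left(3 + g\right) \left(-3 + g\right) = \left(-3 + g\right) \left(3 + g\right)$)
$j = -53$
$J{\left(k \right)} = 2 k \left(-9 + k + k^{2}\right)$ ($J{\left(k \right)} = \left(k + k\right) \left(k + \left(-9 + k^{2}\right)\right) = 2 k \left(-9 + k + k^{2}\right)$)
$\left(J{\left(66 \right)} + j\right) \left(-3686 + B{\left(-59 \right)}\right) = \left(2 \cdot 66 \left(-9 + 66 + 66^{2}\right) - 53\right) \left(-3686 - 47\right) = \left(2 \cdot 66 \left(-9 + 66 + 4356\right) - 53\right) \left(-3733\right) = \left(2 \cdot 66 \cdot 4413 - 53\right) \left(-3733\right) = \left(582516 - 53\right) \left(-3733\right) = 582463 \left(-3733\right) = -2174334379$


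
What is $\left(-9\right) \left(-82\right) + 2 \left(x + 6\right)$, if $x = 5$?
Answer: $760$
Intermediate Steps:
$\left(-9\right) \left(-82\right) + 2 \left(x + 6\right) = \left(-9\right) \left(-82\right) + 2 \left(5 + 6\right) = 738 + 2 \cdot 11 = 738 + 22 = 760$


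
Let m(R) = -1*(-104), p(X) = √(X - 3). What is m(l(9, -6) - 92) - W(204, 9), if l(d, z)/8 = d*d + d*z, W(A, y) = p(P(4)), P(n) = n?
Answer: 103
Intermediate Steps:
p(X) = √(-3 + X)
W(A, y) = 1 (W(A, y) = √(-3 + 4) = √1 = 1)
l(d, z) = 8*d² + 8*d*z (l(d, z) = 8*(d*d + d*z) = 8*(d² + d*z) = 8*d² + 8*d*z)
m(R) = 104
m(l(9, -6) - 92) - W(204, 9) = 104 - 1*1 = 104 - 1 = 103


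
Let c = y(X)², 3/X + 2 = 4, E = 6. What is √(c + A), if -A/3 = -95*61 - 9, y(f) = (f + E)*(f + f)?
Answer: √71673/2 ≈ 133.86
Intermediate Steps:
X = 3/2 (X = 3/(-2 + 4) = 3/2 ≈ 1.5000)
y(f) = 2*f*(6 + f) (y(f) = (f + 6)*(f + f) = (6 + f)*(2*f) = 2*f*(6 + f))
c = 2025/4 (c = (2*(3/2)*(6 + 3/2))² = (2*(3/2)*(15/2))² = (45/2)² = 2025/4 ≈ 506.25)
A = 17412 (A = -3*(-95*61 - 9) = -3*(-5795 - 9) = -3*(-5804) = 17412)
√(c + A) = √(2025/4 + 17412) = √(71673/4) = √71673/2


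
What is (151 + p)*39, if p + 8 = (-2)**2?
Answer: 5733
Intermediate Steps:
p = -4 (p = -8 + (-2)**2 = -8 + 4 = -4)
(151 + p)*39 = (151 - 4)*39 = 147*39 = 5733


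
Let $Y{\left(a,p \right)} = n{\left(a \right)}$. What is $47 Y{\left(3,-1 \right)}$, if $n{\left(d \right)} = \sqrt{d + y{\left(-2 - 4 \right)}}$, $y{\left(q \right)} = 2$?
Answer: $47 \sqrt{5} \approx 105.1$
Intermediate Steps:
$n{\left(d \right)} = \sqrt{2 + d}$ ($n{\left(d \right)} = \sqrt{d + 2} = \sqrt{2 + d}$)
$Y{\left(a,p \right)} = \sqrt{2 + a}$
$47 Y{\left(3,-1 \right)} = 47 \sqrt{2 + 3} = 47 \sqrt{5}$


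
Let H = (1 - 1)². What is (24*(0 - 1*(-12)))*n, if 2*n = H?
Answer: 0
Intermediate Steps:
H = 0 (H = 0² = 0)
n = 0 (n = (½)*0 = 0)
(24*(0 - 1*(-12)))*n = (24*(0 - 1*(-12)))*0 = (24*(0 + 12))*0 = (24*12)*0 = 288*0 = 0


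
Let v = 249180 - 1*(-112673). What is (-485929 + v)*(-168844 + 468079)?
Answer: -37127881860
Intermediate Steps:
v = 361853 (v = 249180 + 112673 = 361853)
(-485929 + v)*(-168844 + 468079) = (-485929 + 361853)*(-168844 + 468079) = -124076*299235 = -37127881860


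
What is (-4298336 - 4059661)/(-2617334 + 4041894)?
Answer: -8357997/1424560 ≈ -5.8671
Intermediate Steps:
(-4298336 - 4059661)/(-2617334 + 4041894) = -8357997/1424560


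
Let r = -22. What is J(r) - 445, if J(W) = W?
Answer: -467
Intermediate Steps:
J(r) - 445 = -22 - 445 = -467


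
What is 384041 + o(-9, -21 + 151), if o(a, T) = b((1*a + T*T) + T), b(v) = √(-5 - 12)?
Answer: 384041 + I*√17 ≈ 3.8404e+5 + 4.1231*I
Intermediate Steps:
b(v) = I*√17 (b(v) = √(-17) = I*√17)
o(a, T) = I*√17
384041 + o(-9, -21 + 151) = 384041 + I*√17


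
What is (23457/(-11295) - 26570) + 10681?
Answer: -59829904/3765 ≈ -15891.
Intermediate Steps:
(23457/(-11295) - 26570) + 10681 = (23457*(-1/11295) - 26570) + 10681 = (-7819/3765 - 26570) + 10681 = -100043869/3765 + 10681 = -59829904/3765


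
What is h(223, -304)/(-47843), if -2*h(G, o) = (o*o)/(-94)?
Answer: -23104/2248621 ≈ -0.010275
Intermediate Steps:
h(G, o) = o²/188 (h(G, o) = -o*o/(2*(-94)) = -o²*(-1)/(2*94) = -(-1)*o²/188 = o²/188)
h(223, -304)/(-47843) = ((1/188)*(-304)²)/(-47843) = ((1/188)*92416)*(-1/47843) = (23104/47)*(-1/47843) = -23104/2248621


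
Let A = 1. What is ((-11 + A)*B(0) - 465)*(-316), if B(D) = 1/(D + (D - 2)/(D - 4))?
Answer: 153260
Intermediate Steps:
B(D) = 1/(D + (-2 + D)/(-4 + D))
((-11 + A)*B(0) - 465)*(-316) = ((-11 + 1)*((4 - 1*0)/(2 - 1*0**2 + 3*0)) - 465)*(-316) = (-10*(4 + 0)/(2 - 1*0 + 0) - 465)*(-316) = (-10*4/(2 + 0 + 0) - 465)*(-316) = (-10*4/2 - 465)*(-316) = (-5*4 - 465)*(-316) = (-10*2 - 465)*(-316) = (-20 - 465)*(-316) = -485*(-316) = 153260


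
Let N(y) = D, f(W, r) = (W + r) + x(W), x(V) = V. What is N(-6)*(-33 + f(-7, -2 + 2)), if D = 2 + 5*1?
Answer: -329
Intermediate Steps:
f(W, r) = r + 2*W (f(W, r) = (W + r) + W = r + 2*W)
D = 7 (D = 2 + 5 = 7)
N(y) = 7
N(-6)*(-33 + f(-7, -2 + 2)) = 7*(-33 + ((-2 + 2) + 2*(-7))) = 7*(-33 + (0 - 14)) = 7*(-33 - 14) = 7*(-47) = -329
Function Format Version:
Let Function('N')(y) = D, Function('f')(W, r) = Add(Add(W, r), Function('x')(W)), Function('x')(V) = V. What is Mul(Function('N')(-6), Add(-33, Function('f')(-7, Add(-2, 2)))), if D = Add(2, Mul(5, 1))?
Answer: -329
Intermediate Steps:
Function('f')(W, r) = Add(r, Mul(2, W)) (Function('f')(W, r) = Add(Add(W, r), W) = Add(r, Mul(2, W)))
D = 7 (D = Add(2, 5) = 7)
Function('N')(y) = 7
Mul(Function('N')(-6), Add(-33, Function('f')(-7, Add(-2, 2)))) = Mul(7, Add(-33, Add(Add(-2, 2), Mul(2, -7)))) = Mul(7, Add(-33, Add(0, -14))) = Mul(7, Add(-33, -14)) = Mul(7, -47) = -329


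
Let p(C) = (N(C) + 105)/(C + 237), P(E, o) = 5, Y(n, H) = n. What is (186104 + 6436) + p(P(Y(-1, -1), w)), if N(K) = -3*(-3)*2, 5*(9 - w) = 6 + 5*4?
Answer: 46594803/242 ≈ 1.9254e+5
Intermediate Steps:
w = 19/5 (w = 9 - (6 + 5*4)/5 = 9 - (6 + 20)/5 = 9 - 1/5*26 = 9 - 26/5 = 19/5 ≈ 3.8000)
N(K) = 18 (N(K) = 9*2 = 18)
p(C) = 123/(237 + C) (p(C) = (18 + 105)/(C + 237) = 123/(237 + C))
(186104 + 6436) + p(P(Y(-1, -1), w)) = (186104 + 6436) + 123/(237 + 5) = 192540 + 123/242 = 46594803/242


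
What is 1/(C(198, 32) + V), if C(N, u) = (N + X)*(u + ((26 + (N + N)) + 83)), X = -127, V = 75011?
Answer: 1/113138 ≈ 8.8388e-6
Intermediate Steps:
C(N, u) = (-127 + N)*(109 + u + 2*N) (C(N, u) = (N - 127)*(u + ((26 + (N + N)) + 83)) = (-127 + N)*(u + ((26 + 2*N) + 83)) = (-127 + N)*(u + (109 + 2*N)) = (-127 + N)*(109 + u + 2*N))
1/(C(198, 32) + V) = 1/((-13843 - 145*198 - 127*32 + 2*198**2 + 198*32) + 75011) = 1/((-13843 - 28710 - 4064 + 2*39204 + 6336) + 75011) = 1/((-13843 - 28710 - 4064 + 78408 + 6336) + 75011) = 1/(38127 + 75011) = 1/113138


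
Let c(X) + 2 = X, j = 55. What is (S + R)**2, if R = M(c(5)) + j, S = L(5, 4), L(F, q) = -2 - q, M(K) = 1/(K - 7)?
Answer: 38025/16 ≈ 2376.6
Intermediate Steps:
c(X) = -2 + X
M(K) = 1/(-7 + K)
S = -6 (S = -2 - 1*4 = -2 - 4 = -6)
R = 219/4 (R = 1/(-7 + (-2 + 5)) + 55 = 1/(-7 + 3) + 55 = 1/(-4) + 55 = -1/4 + 55 = 219/4 ≈ 54.750)
(S + R)**2 = (-6 + 219/4)**2 = (195/4)**2 = 38025/16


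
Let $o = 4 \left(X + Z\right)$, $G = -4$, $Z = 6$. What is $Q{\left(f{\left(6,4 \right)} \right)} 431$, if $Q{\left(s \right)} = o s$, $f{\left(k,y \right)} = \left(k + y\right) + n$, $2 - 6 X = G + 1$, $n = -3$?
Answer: $\frac{247394}{3} \approx 82465.0$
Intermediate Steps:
$X = \frac{5}{6}$ ($X = \frac{1}{3} - \frac{-4 + 1}{6} = \frac{1}{3} - - \frac{1}{2} = \frac{1}{3} + \frac{1}{2} = \frac{5}{6} \approx 0.83333$)
$f{\left(k,y \right)} = -3 + k + y$ ($f{\left(k,y \right)} = \left(k + y\right) - 3 = -3 + k + y$)
$o = \frac{82}{3}$ ($o = 4 \left(\frac{5}{6} + 6\right) = 4 \cdot \frac{41}{6} = \frac{82}{3} \approx 27.333$)
$Q{\left(s \right)} = \frac{82 s}{3}$
$Q{\left(f{\left(6,4 \right)} \right)} 431 = \frac{82 \left(-3 + 6 + 4\right)}{3} \cdot 431 = \frac{82}{3} \cdot 7 \cdot 431 = \frac{574}{3} \cdot 431 = \frac{247394}{3}$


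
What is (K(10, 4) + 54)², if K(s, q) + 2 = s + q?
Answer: 4356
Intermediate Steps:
K(s, q) = -2 + q + s (K(s, q) = -2 + (s + q) = -2 + (q + s) = -2 + q + s)
(K(10, 4) + 54)² = ((-2 + 4 + 10) + 54)² = (12 + 54)² = 66² = 4356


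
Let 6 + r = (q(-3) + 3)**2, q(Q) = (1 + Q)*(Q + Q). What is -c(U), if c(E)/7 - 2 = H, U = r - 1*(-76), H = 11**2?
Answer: -861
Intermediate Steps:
q(Q) = 2*Q*(1 + Q) (q(Q) = (1 + Q)*(2*Q) = 2*Q*(1 + Q))
H = 121
r = 219 (r = -6 + (2*(-3)*(1 - 3) + 3)**2 = -6 + (2*(-3)*(-2) + 3)**2 = -6 + (12 + 3)**2 = -6 + 15**2 = -6 + 225 = 219)
U = 295 (U = 219 - 1*(-76) = 219 + 76 = 295)
c(E) = 861 (c(E) = 14 + 7*121 = 14 + 847 = 861)
-c(U) = -1*861 = -861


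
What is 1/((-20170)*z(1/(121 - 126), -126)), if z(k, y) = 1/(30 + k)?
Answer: -149/100850 ≈ -0.0014774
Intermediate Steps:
1/((-20170)*z(1/(121 - 126), -126)) = 1/((-20170)*(1/(30 + 1/(121 - 126)))) = -1/(20170*(1/(30 + 1/(-5)))) = -1/(20170*(1/(30 - 1/5))) = -1/(20170*(1/(149/5))) = -1/(20170*5/149) = -1/20170*149/5 = -149/100850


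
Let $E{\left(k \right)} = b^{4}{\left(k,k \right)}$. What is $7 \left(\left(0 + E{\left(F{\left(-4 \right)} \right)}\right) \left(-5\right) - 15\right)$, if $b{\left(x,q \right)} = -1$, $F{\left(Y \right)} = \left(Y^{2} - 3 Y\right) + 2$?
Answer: $-140$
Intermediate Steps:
$F{\left(Y \right)} = 2 + Y^{2} - 3 Y$
$E{\left(k \right)} = 1$ ($E{\left(k \right)} = \left(-1\right)^{4} = 1$)
$7 \left(\left(0 + E{\left(F{\left(-4 \right)} \right)}\right) \left(-5\right) - 15\right) = 7 \left(\left(0 + 1\right) \left(-5\right) - 15\right) = 7 \left(1 \left(-5\right) - 15\right) = 7 \left(-5 - 15\right) = 7 \left(-20\right) = -140$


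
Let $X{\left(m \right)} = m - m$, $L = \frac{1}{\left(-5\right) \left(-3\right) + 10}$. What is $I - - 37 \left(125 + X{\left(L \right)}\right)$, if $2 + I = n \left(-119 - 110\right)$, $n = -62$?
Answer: $18821$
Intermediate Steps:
$I = 14196$ ($I = -2 - 62 \left(-119 - 110\right) = -2 - -14198 = -2 + 14198 = 14196$)
$L = \frac{1}{25}$ ($L = \frac{1}{15 + 10} = \frac{1}{25} \approx 0.04$)
$X{\left(m \right)} = 0$
$I - - 37 \left(125 + X{\left(L \right)}\right) = 14196 - - 37 \left(125 + 0\right) = 14196 - \left(-37\right) 125 = 14196 - -4625 = 14196 + 4625 = 18821$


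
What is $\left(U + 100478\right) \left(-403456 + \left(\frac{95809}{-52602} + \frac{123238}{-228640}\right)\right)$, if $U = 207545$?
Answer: $- \frac{373659770482617734617}{3006730320} \approx -1.2427 \cdot 10^{11}$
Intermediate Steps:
$\left(U + 100478\right) \left(-403456 + \left(\frac{95809}{-52602} + \frac{123238}{-228640}\right)\right) = \left(207545 + 100478\right) \left(-403456 + \left(\frac{95809}{-52602} + \frac{123238}{-228640}\right)\right) = 308023 \left(-403456 + \left(95809 \left(- \frac{1}{52602}\right) + 123238 \left(- \frac{1}{228640}\right)\right)\right) = 308023 \left(-403456 - \frac{7097083759}{3006730320}\right) = 308023 \left(- \frac{1213090485069679}{3006730320}\right) = - \frac{373659770482617734617}{3006730320}$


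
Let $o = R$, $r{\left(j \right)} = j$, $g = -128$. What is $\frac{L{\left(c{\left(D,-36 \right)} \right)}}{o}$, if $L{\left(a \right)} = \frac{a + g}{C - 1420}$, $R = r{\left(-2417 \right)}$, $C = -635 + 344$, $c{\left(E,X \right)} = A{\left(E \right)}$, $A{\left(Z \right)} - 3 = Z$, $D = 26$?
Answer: $- \frac{99}{4135487} \approx -2.3939 \cdot 10^{-5}$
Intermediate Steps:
$A{\left(Z \right)} = 3 + Z$
$c{\left(E,X \right)} = 3 + E$
$C = -291$
$R = -2417$
$o = -2417$
$L{\left(a \right)} = \frac{128}{1711} - \frac{a}{1711}$ ($L{\left(a \right)} = \frac{a - 128}{-291 - 1420} = \frac{-128 + a}{-1711} = \left(-128 + a\right) \left(- \frac{1}{1711}\right) = \frac{128}{1711} - \frac{a}{1711}$)
$\frac{L{\left(c{\left(D,-36 \right)} \right)}}{o} = \frac{\frac{128}{1711} - \frac{3 + 26}{1711}}{-2417} = \left(\frac{128}{1711} - \frac{1}{59}\right) \left(- \frac{1}{2417}\right) = \frac{99}{1711} \left(- \frac{1}{2417}\right) = - \frac{99}{4135487}$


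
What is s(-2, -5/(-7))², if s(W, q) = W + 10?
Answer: 64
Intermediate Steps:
s(W, q) = 10 + W
s(-2, -5/(-7))² = (10 - 2)² = 8² = 64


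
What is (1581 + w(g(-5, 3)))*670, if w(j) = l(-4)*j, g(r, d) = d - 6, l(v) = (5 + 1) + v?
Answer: 1055250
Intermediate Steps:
l(v) = 6 + v
g(r, d) = -6 + d
w(j) = 2*j (w(j) = (6 - 4)*j = 2*j)
(1581 + w(g(-5, 3)))*670 = (1581 + 2*(-6 + 3))*670 = (1581 + 2*(-3))*670 = (1581 - 6)*670 = 1575*670 = 1055250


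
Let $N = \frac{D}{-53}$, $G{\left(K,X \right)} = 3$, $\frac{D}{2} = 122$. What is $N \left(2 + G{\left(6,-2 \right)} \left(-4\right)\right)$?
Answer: $\frac{2440}{53} \approx 46.038$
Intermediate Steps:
$D = 244$ ($D = 2 \cdot 122 = 244$)
$N = - \frac{244}{53}$ ($N = \frac{244}{-53} = 244 \left(- \frac{1}{53}\right) = - \frac{244}{53} \approx -4.6038$)
$N \left(2 + G{\left(6,-2 \right)} \left(-4\right)\right) = - \frac{244 \left(2 + 3 \left(-4\right)\right)}{53} = - \frac{244 \left(2 - 12\right)}{53} = \left(- \frac{244}{53}\right) \left(-10\right) = \frac{2440}{53}$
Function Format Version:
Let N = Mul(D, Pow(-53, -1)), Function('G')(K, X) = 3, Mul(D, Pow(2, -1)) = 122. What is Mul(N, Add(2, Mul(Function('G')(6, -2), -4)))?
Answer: Rational(2440, 53) ≈ 46.038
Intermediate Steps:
D = 244 (D = Mul(2, 122) = 244)
N = Rational(-244, 53) (N = Mul(244, Pow(-53, -1)) = Mul(244, Rational(-1, 53)) = Rational(-244, 53) ≈ -4.6038)
Mul(N, Add(2, Mul(Function('G')(6, -2), -4))) = Mul(Rational(-244, 53), Add(2, Mul(3, -4))) = Mul(Rational(-244, 53), Add(2, -12)) = Mul(Rational(-244, 53), -10) = Rational(2440, 53)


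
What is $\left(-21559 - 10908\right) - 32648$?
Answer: $-65115$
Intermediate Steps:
$\left(-21559 - 10908\right) - 32648 = -32467 - 32648 = -65115$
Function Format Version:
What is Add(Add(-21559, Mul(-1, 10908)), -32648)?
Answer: -65115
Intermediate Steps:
Add(Add(-21559, Mul(-1, 10908)), -32648) = Add(Add(-21559, -10908), -32648) = Add(-32467, -32648) = -65115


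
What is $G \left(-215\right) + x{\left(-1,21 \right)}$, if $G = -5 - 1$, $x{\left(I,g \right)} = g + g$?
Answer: $1332$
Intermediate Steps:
$x{\left(I,g \right)} = 2 g$
$G = -6$ ($G = -5 - 1 = -6$)
$G \left(-215\right) + x{\left(-1,21 \right)} = \left(-6\right) \left(-215\right) + 2 \cdot 21 = 1290 + 42 = 1332$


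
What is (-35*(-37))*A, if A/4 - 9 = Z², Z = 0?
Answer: 46620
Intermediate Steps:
A = 36 (A = 36 + 4*0² = 36 + 4*0 = 36 + 0 = 36)
(-35*(-37))*A = -35*(-37)*36 = 1295*36 = 46620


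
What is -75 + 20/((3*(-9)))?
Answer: -2045/27 ≈ -75.741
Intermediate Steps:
-75 + 20/((3*(-9))) = -75 + 20/(-27) = -75 + 20*(-1/27) = -75 - 20/27 = -2045/27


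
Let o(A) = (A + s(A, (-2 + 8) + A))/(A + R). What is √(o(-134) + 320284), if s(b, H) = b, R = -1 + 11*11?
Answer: √15694854/7 ≈ 565.95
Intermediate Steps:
R = 120 (R = -1 + 121 = 120)
o(A) = 2*A/(120 + A) (o(A) = (A + A)/(A + 120) = (2*A)/(120 + A) = 2*A/(120 + A))
√(o(-134) + 320284) = √(2*(-134)/(120 - 134) + 320284) = √(2*(-134)/(-14) + 320284) = √(2*(-134)*(-1/14) + 320284) = √(134/7 + 320284) = √(2242122/7) = √15694854/7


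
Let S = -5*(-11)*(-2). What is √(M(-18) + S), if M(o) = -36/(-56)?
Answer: I*√21434/14 ≈ 10.457*I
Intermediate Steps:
M(o) = 9/14 (M(o) = -36*(-1/56) = 9/14)
S = -110 (S = 55*(-2) = -110)
√(M(-18) + S) = √(9/14 - 110) = √(-1531/14) = I*√21434/14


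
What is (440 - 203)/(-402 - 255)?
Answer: -79/219 ≈ -0.36073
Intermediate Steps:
(440 - 203)/(-402 - 255) = 237/(-657) = 237*(-1/657) = -79/219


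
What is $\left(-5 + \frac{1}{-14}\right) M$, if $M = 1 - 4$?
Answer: $\frac{213}{14} \approx 15.214$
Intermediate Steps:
$M = -3$ ($M = 1 - 4 = -3$)
$\left(-5 + \frac{1}{-14}\right) M = \left(-5 + \frac{1}{-14}\right) \left(-3\right) = \left(-5 - \frac{1}{14}\right) \left(-3\right) = \left(- \frac{71}{14}\right) \left(-3\right) = \frac{213}{14}$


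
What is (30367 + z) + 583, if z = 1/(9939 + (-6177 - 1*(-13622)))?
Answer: 538034801/17384 ≈ 30950.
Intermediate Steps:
z = 1/17384 (z = 1/(9939 + (-6177 + 13622)) = 1/(9939 + 7445) = 1/17384 ≈ 5.7524e-5)
(30367 + z) + 583 = (30367 + 1/17384) + 583 = 527899929/17384 + 583 = 538034801/17384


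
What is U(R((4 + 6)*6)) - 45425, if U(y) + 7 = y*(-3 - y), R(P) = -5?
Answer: -45442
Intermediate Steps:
U(y) = -7 + y*(-3 - y)
U(R((4 + 6)*6)) - 45425 = (-7 - 1*(-5)² - 3*(-5)) - 45425 = (-7 - 1*25 + 15) - 45425 = (-7 - 25 + 15) - 45425 = -17 - 45425 = -45442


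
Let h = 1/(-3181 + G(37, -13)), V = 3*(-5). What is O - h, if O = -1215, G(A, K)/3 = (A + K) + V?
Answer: -3832109/3154 ≈ -1215.0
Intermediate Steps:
V = -15
G(A, K) = -45 + 3*A + 3*K (G(A, K) = 3*((A + K) - 15) = 3*(-15 + A + K) = -45 + 3*A + 3*K)
h = -1/3154 (h = 1/(-3181 + (-45 + 3*37 + 3*(-13))) = 1/(-3181 + (-45 + 111 - 39)) = 1/(-3181 + 27) = 1/(-3154) = -1/3154 ≈ -0.00031706)
O - h = -1215 - 1*(-1/3154) = -1215 + 1/3154 = -3832109/3154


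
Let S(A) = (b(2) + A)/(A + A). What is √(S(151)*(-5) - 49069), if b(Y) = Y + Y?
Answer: I*√4475523126/302 ≈ 221.52*I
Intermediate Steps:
b(Y) = 2*Y
S(A) = (4 + A)/(2*A) (S(A) = (2*2 + A)/(A + A) = (4 + A)/((2*A)) = (4 + A)*(1/(2*A)) = (4 + A)/(2*A))
√(S(151)*(-5) - 49069) = √(((½)*(4 + 151)/151)*(-5) - 49069) = √(((½)*(1/151)*155)*(-5) - 49069) = √((155/302)*(-5) - 49069) = √(-775/302 - 49069) = √(-14819613/302) = I*√4475523126/302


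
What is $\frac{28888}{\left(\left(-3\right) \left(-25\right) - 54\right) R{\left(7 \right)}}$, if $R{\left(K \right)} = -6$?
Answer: $- \frac{14444}{63} \approx -229.27$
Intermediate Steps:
$\frac{28888}{\left(\left(-3\right) \left(-25\right) - 54\right) R{\left(7 \right)}} = \frac{28888}{\left(\left(-3\right) \left(-25\right) - 54\right) \left(-6\right)} = \frac{28888}{\left(75 + \left(-74 + 20\right)\right) \left(-6\right)} = \frac{28888}{\left(75 - 54\right) \left(-6\right)} = \frac{28888}{21 \left(-6\right)} = \frac{28888}{-126} = 28888 \left(- \frac{1}{126}\right) = - \frac{14444}{63}$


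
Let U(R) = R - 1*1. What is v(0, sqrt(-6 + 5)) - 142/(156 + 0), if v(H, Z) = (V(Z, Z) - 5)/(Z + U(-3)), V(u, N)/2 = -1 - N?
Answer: 821/1326 + 15*I/17 ≈ 0.61915 + 0.88235*I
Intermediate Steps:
V(u, N) = -2 - 2*N (V(u, N) = 2*(-1 - N) = -2 - 2*N)
U(R) = -1 + R (U(R) = R - 1 = -1 + R)
v(H, Z) = (-7 - 2*Z)/(-4 + Z) (v(H, Z) = ((-2 - 2*Z) - 5)/(Z + (-1 - 3)) = (-7 - 2*Z)/(Z - 4) = (-7 - 2*Z)/(-4 + Z))
v(0, sqrt(-6 + 5)) - 142/(156 + 0) = (-7 - 2*sqrt(-6 + 5))/(-4 + sqrt(-6 + 5)) - 142/(156 + 0) = (-7 - 2*I)/(-4 + sqrt(-1)) - 142/156 = (-7 - 2*I)/(-4 + I) - 142*1/156 = ((-4 - I)/17)*(-7 - 2*I) - 71/78 = (-7 - 2*I)*(-4 - I)/17 - 71/78 = -71/78 + (-7 - 2*I)*(-4 - I)/17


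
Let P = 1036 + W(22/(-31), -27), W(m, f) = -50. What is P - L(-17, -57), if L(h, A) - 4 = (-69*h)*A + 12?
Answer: 67831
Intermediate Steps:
L(h, A) = 16 - 69*A*h (L(h, A) = 4 + ((-69*h)*A + 12) = 4 + (-69*A*h + 12) = 4 + (12 - 69*A*h) = 16 - 69*A*h)
P = 986 (P = 1036 - 50 = 986)
P - L(-17, -57) = 986 - (16 - 69*(-57)*(-17)) = 986 - (16 - 66861) = 986 - 1*(-66845) = 986 + 66845 = 67831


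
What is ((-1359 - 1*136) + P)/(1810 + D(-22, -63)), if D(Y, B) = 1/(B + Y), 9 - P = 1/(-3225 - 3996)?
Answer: -912084425/1110943629 ≈ -0.82100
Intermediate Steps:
P = 64990/7221 (P = 9 - 1/(-3225 - 3996) = 9 - 1/(-7221) = 9 - 1*(-1/7221) = 9 + 1/7221 = 64990/7221 ≈ 9.0001)
((-1359 - 1*136) + P)/(1810 + D(-22, -63)) = ((-1359 - 1*136) + 64990/7221)/(1810 + 1/(-63 - 22)) = ((-1359 - 136) + 64990/7221)/(1810 + 1/(-85)) = (-1495 + 64990/7221)/(1810 - 1/85) = -10730405/(7221*153849/85) = -10730405/7221*85/153849 = -912084425/1110943629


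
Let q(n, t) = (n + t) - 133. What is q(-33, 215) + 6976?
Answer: 7025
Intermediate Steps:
q(n, t) = -133 + n + t
q(-33, 215) + 6976 = (-133 - 33 + 215) + 6976 = 49 + 6976 = 7025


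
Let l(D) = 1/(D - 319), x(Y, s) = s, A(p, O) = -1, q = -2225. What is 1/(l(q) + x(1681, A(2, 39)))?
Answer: -2544/2545 ≈ -0.99961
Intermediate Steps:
l(D) = 1/(-319 + D)
1/(l(q) + x(1681, A(2, 39))) = 1/(1/(-319 - 2225) - 1) = 1/(1/(-2544) - 1) = 1/(-1/2544 - 1) = 1/(-2545/2544) = -2544/2545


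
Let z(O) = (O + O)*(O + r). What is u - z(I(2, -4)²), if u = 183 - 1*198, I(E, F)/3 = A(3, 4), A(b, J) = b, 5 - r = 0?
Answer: -13947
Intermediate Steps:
r = 5 (r = 5 - 1*0 = 5 + 0 = 5)
I(E, F) = 9 (I(E, F) = 3*3 = 9)
u = -15 (u = 183 - 198 = -15)
z(O) = 2*O*(5 + O) (z(O) = (O + O)*(O + 5) = (2*O)*(5 + O) = 2*O*(5 + O))
u - z(I(2, -4)²) = -15 - 2*9²*(5 + 9²) = -15 - 2*81*(5 + 81) = -15 - 2*81*86 = -15 - 1*13932 = -15 - 13932 = -13947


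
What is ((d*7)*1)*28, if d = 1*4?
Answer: 784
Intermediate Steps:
d = 4
((d*7)*1)*28 = ((4*7)*1)*28 = (28*1)*28 = 28*28 = 784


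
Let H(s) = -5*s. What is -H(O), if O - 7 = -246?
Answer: -1195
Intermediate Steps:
O = -239 (O = 7 - 246 = -239)
-H(O) = -(-5)*(-239) = -1*1195 = -1195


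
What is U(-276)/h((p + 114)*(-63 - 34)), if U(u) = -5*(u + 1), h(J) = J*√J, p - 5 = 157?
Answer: 1375*I*√6693/358369992 ≈ 0.00031389*I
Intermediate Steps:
p = 162 (p = 5 + 157 = 162)
h(J) = J^(3/2)
U(u) = -5 - 5*u (U(u) = -5*(1 + u) = -5 - 5*u)
U(-276)/h((p + 114)*(-63 - 34)) = (-5 - 5*(-276))/(((162 + 114)*(-63 - 34))^(3/2)) = (-5 + 1380)/((276*(-97))^(3/2)) = 1375/((-26772)^(3/2)) = 1375/((-53544*I*√6693)) = 1375*(I*√6693/358369992) = 1375*I*√6693/358369992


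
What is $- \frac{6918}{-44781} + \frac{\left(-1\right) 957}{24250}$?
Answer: $\frac{41635361}{361979750} \approx 0.11502$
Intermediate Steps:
$- \frac{6918}{-44781} + \frac{\left(-1\right) 957}{24250} = \left(-6918\right) \left(- \frac{1}{44781}\right) - \frac{957}{24250} = \frac{2306}{14927} - \frac{957}{24250} = \frac{41635361}{361979750}$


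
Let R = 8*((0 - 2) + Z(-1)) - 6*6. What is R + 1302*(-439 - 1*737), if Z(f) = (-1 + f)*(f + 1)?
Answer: -1531204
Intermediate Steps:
Z(f) = (1 + f)*(-1 + f) (Z(f) = (-1 + f)*(1 + f) = (1 + f)*(-1 + f))
R = -52 (R = 8*((0 - 2) + (-1 + (-1)²)) - 6*6 = 8*(-2 + (-1 + 1)) - 36 = 8*(-2 + 0) - 36 = 8*(-2) - 36 = -16 - 36 = -52)
R + 1302*(-439 - 1*737) = -52 + 1302*(-439 - 1*737) = -52 + 1302*(-439 - 737) = -52 + 1302*(-1176) = -52 - 1531152 = -1531204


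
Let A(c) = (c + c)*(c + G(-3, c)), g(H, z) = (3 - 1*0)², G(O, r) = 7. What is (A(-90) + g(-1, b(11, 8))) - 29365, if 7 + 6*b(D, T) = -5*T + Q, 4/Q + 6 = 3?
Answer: -14416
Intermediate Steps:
Q = -4/3 (Q = 4/(-6 + 3) = 4/(-3) = 4*(-⅓) = -4/3 ≈ -1.3333)
b(D, T) = -25/18 - 5*T/6 (b(D, T) = -7/6 + (-5*T - 4/3)/6 = -7/6 + (-4/3 - 5*T)/6 = -7/6 + (-2/9 - 5*T/6) = -25/18 - 5*T/6)
g(H, z) = 9 (g(H, z) = (3 + 0)² = 3² = 9)
A(c) = 2*c*(7 + c) (A(c) = (c + c)*(c + 7) = (2*c)*(7 + c) = 2*c*(7 + c))
(A(-90) + g(-1, b(11, 8))) - 29365 = (2*(-90)*(7 - 90) + 9) - 29365 = (2*(-90)*(-83) + 9) - 29365 = (14940 + 9) - 29365 = 14949 - 29365 = -14416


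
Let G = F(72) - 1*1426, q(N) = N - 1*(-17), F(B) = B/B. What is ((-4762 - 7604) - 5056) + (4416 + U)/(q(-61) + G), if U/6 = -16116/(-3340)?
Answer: -21373798064/1226615 ≈ -17425.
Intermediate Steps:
F(B) = 1
q(N) = 17 + N (q(N) = N + 17 = 17 + N)
U = 24174/835 (U = 6*(-16116/(-3340)) = 6*(-16116*(-1/3340)) = 6*(4029/835) = 24174/835 ≈ 28.951)
G = -1425 (G = 1 - 1*1426 = 1 - 1426 = -1425)
((-4762 - 7604) - 5056) + (4416 + U)/(q(-61) + G) = ((-4762 - 7604) - 5056) + (4416 + 24174/835)/((17 - 61) - 1425) = (-12366 - 5056) + 3711534/(835*(-44 - 1425)) = -17422 + (3711534/835)/(-1469) = -17422 + (3711534/835)*(-1/1469) = -17422 - 3711534/1226615 = -21373798064/1226615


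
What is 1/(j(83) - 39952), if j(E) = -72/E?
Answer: -83/3316088 ≈ -2.5029e-5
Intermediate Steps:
1/(j(83) - 39952) = 1/(-72/83 - 39952) = 1/(-3316088/83) = -83/3316088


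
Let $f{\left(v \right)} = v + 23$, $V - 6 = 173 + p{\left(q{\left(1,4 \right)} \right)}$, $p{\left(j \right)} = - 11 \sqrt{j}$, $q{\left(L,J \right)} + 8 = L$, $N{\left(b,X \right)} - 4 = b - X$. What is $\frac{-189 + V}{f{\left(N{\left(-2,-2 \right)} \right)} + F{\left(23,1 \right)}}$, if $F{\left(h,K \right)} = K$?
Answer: $- \frac{5}{14} - \frac{11 i \sqrt{7}}{28} \approx -0.35714 - 1.0394 i$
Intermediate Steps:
$N{\left(b,X \right)} = 4 + b - X$ ($N{\left(b,X \right)} = 4 - \left(X - b\right) = 4 + b - X$)
$q{\left(L,J \right)} = -8 + L$
$V = 179 - 11 i \sqrt{7}$ ($V = 6 + \left(173 - 11 \sqrt{-8 + 1}\right) = 6 + \left(173 - 11 \sqrt{-7}\right) = 6 + \left(173 - 11 i \sqrt{7}\right) = 179 - 11 i \sqrt{7} \approx 179.0 - 29.103 i$)
$f{\left(v \right)} = 23 + v$
$\frac{-189 + V}{f{\left(N{\left(-2,-2 \right)} \right)} + F{\left(23,1 \right)}} = \frac{-189 + \left(179 - 11 i \sqrt{7}\right)}{\left(23 - -4\right) + 1} = \frac{-10 - 11 i \sqrt{7}}{\left(23 + \left(4 - 2 + 2\right)\right) + 1} = \frac{-10 - 11 i \sqrt{7}}{\left(23 + 4\right) + 1} = \frac{-10 - 11 i \sqrt{7}}{27 + 1} = \frac{-10 - 11 i \sqrt{7}}{28} = \left(-10 - 11 i \sqrt{7}\right) \frac{1}{28} = - \frac{5}{14} - \frac{11 i \sqrt{7}}{28}$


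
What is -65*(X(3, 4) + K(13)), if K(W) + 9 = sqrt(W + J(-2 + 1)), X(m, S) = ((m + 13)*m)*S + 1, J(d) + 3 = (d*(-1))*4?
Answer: -11960 - 65*sqrt(14) ≈ -12203.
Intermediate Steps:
J(d) = -3 - 4*d (J(d) = -3 + (d*(-1))*4 = -3 - d*4 = -3 - 4*d)
X(m, S) = 1 + S*m*(13 + m) (X(m, S) = ((13 + m)*m)*S + 1 = (m*(13 + m))*S + 1 = S*m*(13 + m) + 1 = 1 + S*m*(13 + m))
K(W) = -9 + sqrt(1 + W) (K(W) = -9 + sqrt(W + (-3 - 4*(-2 + 1))) = -9 + sqrt(W + (-3 - 4*(-1))) = -9 + sqrt(W + (-3 + 4)) = -9 + sqrt(W + 1) = -9 + sqrt(1 + W))
-65*(X(3, 4) + K(13)) = -65*((1 + 4*3**2 + 13*4*3) + (-9 + sqrt(1 + 13))) = -65*((1 + 4*9 + 156) + (-9 + sqrt(14))) = -65*((1 + 36 + 156) + (-9 + sqrt(14))) = -65*(193 + (-9 + sqrt(14))) = -65*(184 + sqrt(14)) = -11960 - 65*sqrt(14)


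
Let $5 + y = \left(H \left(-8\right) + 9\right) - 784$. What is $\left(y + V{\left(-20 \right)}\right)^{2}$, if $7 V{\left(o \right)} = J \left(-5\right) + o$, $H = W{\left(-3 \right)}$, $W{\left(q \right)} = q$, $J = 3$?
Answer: $579121$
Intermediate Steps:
$H = -3$
$y = -756$ ($y = -5 + \left(\left(\left(-3\right) \left(-8\right) + 9\right) - 784\right) = -5 + \left(\left(24 + 9\right) - 784\right) = -5 + \left(33 - 784\right) = -5 - 751 = -756$)
$V{\left(o \right)} = - \frac{15}{7} + \frac{o}{7}$ ($V{\left(o \right)} = \frac{3 \left(-5\right) + o}{7} = \frac{-15 + o}{7} = - \frac{15}{7} + \frac{o}{7}$)
$\left(y + V{\left(-20 \right)}\right)^{2} = \left(-756 + \left(- \frac{15}{7} + \frac{1}{7} \left(-20\right)\right)\right)^{2} = \left(-756 - 5\right)^{2} = \left(-761\right)^{2} = 579121$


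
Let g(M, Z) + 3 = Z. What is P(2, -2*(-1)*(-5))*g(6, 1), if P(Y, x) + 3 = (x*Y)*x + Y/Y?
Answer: -396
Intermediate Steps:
g(M, Z) = -3 + Z
P(Y, x) = -2 + Y*x**2 (P(Y, x) = -3 + ((x*Y)*x + Y/Y) = -3 + ((Y*x)*x + 1) = -3 + (Y*x**2 + 1) = -3 + (1 + Y*x**2) = -2 + Y*x**2)
P(2, -2*(-1)*(-5))*g(6, 1) = (-2 + 2*(-2*(-1)*(-5))**2)*(-3 + 1) = (-2 + 2*(2*(-5))**2)*(-2) = (-2 + 2*(-10)**2)*(-2) = (-2 + 2*100)*(-2) = (-2 + 200)*(-2) = 198*(-2) = -396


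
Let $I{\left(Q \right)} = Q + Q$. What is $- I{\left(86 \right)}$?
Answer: $-172$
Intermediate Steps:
$I{\left(Q \right)} = 2 Q$
$- I{\left(86 \right)} = - 2 \cdot 86 = \left(-1\right) 172 = -172$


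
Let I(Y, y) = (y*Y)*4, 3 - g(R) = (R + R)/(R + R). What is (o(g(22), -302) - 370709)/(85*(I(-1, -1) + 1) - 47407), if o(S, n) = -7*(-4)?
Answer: 370681/46982 ≈ 7.8899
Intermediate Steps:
g(R) = 2 (g(R) = 3 - (R + R)/(R + R) = 3 - 2*R/(2*R) = 3 - 2*R*1/(2*R) = 3 - 1*1 = 3 - 1 = 2)
o(S, n) = 28
I(Y, y) = 4*Y*y (I(Y, y) = (Y*y)*4 = 4*Y*y)
(o(g(22), -302) - 370709)/(85*(I(-1, -1) + 1) - 47407) = (28 - 370709)/(85*(4*(-1)*(-1) + 1) - 47407) = -370681/(85*(4 + 1) - 47407) = -370681/(85*5 - 47407) = -370681/(425 - 47407) = -370681/(-46982) = -370681*(-1/46982) = 370681/46982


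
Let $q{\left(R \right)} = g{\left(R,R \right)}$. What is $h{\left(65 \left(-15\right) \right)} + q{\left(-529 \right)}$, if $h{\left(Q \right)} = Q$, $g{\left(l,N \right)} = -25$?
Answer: $-1000$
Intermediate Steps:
$q{\left(R \right)} = -25$
$h{\left(65 \left(-15\right) \right)} + q{\left(-529 \right)} = 65 \left(-15\right) - 25 = -975 - 25 = -1000$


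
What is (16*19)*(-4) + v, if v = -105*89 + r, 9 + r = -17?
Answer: -10587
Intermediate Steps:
r = -26 (r = -9 - 17 = -26)
v = -9371 (v = -105*89 - 26 = -9345 - 26 = -9371)
(16*19)*(-4) + v = (16*19)*(-4) - 9371 = 304*(-4) - 9371 = -1216 - 9371 = -10587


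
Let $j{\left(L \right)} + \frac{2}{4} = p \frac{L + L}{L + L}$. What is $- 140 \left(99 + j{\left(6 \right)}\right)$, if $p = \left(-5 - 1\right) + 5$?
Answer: $-13650$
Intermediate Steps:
$p = -1$ ($p = -6 + 5 = -1$)
$j{\left(L \right)} = - \frac{3}{2}$ ($j{\left(L \right)} = - \frac{1}{2} - \frac{L + L}{L + L} = - \frac{1}{2} - \frac{2 L}{2 L} = - \frac{1}{2} - 2 L \frac{1}{2 L} = - \frac{1}{2} - 1 = - \frac{3}{2}$)
$- 140 \left(99 + j{\left(6 \right)}\right) = - 140 \left(99 - \frac{3}{2}\right) = \left(-140\right) \frac{195}{2} = -13650$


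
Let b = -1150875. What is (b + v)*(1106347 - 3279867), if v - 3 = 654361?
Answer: 1079176588720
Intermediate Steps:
v = 654364 (v = 3 + 654361 = 654364)
(b + v)*(1106347 - 3279867) = (-1150875 + 654364)*(1106347 - 3279867) = -496511*(-2173520) = 1079176588720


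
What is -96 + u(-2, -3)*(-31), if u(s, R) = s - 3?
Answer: 59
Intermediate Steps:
u(s, R) = -3 + s
-96 + u(-2, -3)*(-31) = -96 + (-3 - 2)*(-31) = -96 - 5*(-31) = -96 + 155 = 59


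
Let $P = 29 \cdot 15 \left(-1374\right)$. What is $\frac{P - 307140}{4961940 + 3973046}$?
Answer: $- \frac{452415}{4467493} \approx -0.10127$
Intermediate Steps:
$P = -597690$ ($P = 435 \left(-1374\right) = -597690$)
$\frac{P - 307140}{4961940 + 3973046} = \frac{-597690 - 307140}{4961940 + 3973046} = - \frac{904830}{8934986} = \left(-904830\right) \frac{1}{8934986} = - \frac{452415}{4467493}$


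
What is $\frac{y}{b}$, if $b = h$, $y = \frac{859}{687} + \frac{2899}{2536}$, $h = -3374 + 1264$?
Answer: $- \frac{4170037}{3676109520} \approx -0.0011344$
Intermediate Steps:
$h = -2110$
$y = \frac{4170037}{1742232}$ ($y = 859 \cdot \frac{1}{687} + 2899 \cdot \frac{1}{2536} = \frac{859}{687} + \frac{2899}{2536} = \frac{4170037}{1742232} \approx 2.3935$)
$b = -2110$
$\frac{y}{b} = \frac{4170037}{1742232 \left(-2110\right)} = \frac{4170037}{1742232} \left(- \frac{1}{2110}\right) = - \frac{4170037}{3676109520}$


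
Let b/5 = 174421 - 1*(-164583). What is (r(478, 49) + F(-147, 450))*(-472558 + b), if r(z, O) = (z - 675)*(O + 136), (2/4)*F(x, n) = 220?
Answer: -44014744310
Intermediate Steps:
F(x, n) = 440 (F(x, n) = 2*220 = 440)
b = 1695020 (b = 5*(174421 - 1*(-164583)) = 5*(174421 + 164583) = 5*339004 = 1695020)
r(z, O) = (-675 + z)*(136 + O)
(r(478, 49) + F(-147, 450))*(-472558 + b) = ((-91800 - 675*49 + 136*478 + 49*478) + 440)*(-472558 + 1695020) = ((-91800 - 33075 + 65008 + 23422) + 440)*1222462 = (-36445 + 440)*1222462 = -36005*1222462 = -44014744310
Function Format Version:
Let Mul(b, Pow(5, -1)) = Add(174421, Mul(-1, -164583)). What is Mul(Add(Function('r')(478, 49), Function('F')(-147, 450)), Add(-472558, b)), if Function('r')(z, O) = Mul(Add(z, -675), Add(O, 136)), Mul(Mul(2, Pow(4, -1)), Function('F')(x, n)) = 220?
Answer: -44014744310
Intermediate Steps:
Function('F')(x, n) = 440 (Function('F')(x, n) = Mul(2, 220) = 440)
b = 1695020 (b = Mul(5, Add(174421, Mul(-1, -164583))) = Mul(5, Add(174421, 164583)) = Mul(5, 339004) = 1695020)
Function('r')(z, O) = Mul(Add(-675, z), Add(136, O))
Mul(Add(Function('r')(478, 49), Function('F')(-147, 450)), Add(-472558, b)) = Mul(Add(Add(-91800, Mul(-675, 49), Mul(136, 478), Mul(49, 478)), 440), Add(-472558, 1695020)) = Mul(Add(Add(-91800, -33075, 65008, 23422), 440), 1222462) = Mul(Add(-36445, 440), 1222462) = Mul(-36005, 1222462) = -44014744310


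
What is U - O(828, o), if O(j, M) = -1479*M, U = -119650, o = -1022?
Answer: -1631188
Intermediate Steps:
U - O(828, o) = -119650 - (-1479)*(-1022) = -119650 - 1*1511538 = -119650 - 1511538 = -1631188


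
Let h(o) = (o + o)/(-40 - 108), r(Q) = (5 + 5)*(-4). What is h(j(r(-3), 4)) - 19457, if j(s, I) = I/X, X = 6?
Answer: -2159728/111 ≈ -19457.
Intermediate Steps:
r(Q) = -40 (r(Q) = 10*(-4) = -40)
j(s, I) = I/6
h(o) = -o/74 (h(o) = (2*o)/(-148) = (2*o)*(-1/148) = -o/74)
h(j(r(-3), 4)) - 19457 = -4/444 - 19457 = -1/74*⅔ - 19457 = -1/111 - 19457 = -2159728/111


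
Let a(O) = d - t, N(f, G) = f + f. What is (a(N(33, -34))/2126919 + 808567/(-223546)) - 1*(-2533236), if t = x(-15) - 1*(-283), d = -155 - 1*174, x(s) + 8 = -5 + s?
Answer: 1204461396354882727/475464234774 ≈ 2.5332e+6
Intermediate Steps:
N(f, G) = 2*f
x(s) = -13 + s (x(s) = -8 + (-5 + s) = -13 + s)
d = -329 (d = -155 - 174 = -329)
t = 255 (t = (-13 - 15) - 1*(-283) = -28 + 283 = 255)
a(O) = -584 (a(O) = -329 - 1*255 = -329 - 255 = -584)
(a(N(33, -34))/2126919 + 808567/(-223546)) - 1*(-2533236) = (-584/2126919 + 808567/(-223546)) - 1*(-2533236) = (-584*1/2126919 + 808567*(-1/223546)) + 2533236 = (-584/2126919 - 808567/223546) + 2533236 = -1719887065937/475464234774 + 2533236 = 1204461396354882727/475464234774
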